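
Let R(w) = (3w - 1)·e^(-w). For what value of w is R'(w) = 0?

4/3

R'(w) = 3·e^(-w) + (3w - 1)·(-1)·e^(-w) = (-3w + 4)·e^(-w). Since e^(-w) > 0, the only critical point is w = 4/3.
R''(4/3) has the same sign as -3 < 0, so this is a local maximum.
R(4/3) = (3)·e^(-4/3) ≈ 0.7908.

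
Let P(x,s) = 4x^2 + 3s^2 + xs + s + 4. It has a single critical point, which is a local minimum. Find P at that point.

∂P/∂x = 8x + s = 0 and ∂P/∂s = x + 6s + 1 = 0, so (x, s) = (1/47, -8/47).
The Hessian has P_{xx} = 8, P_{ss} = 6, P_{xs} = 1, giving D = 47 > 0 with P_{xx} > 0, so the point is a local minimum.
P(1/47, -8/47) = 184/47.

184/47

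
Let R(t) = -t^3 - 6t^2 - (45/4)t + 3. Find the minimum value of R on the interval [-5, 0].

3

Differentiating, R'(t) = -3t^2 - 12t - 45/4; which vanishes at t = -5/2 and t = -3/2.
Compare values at every candidate in [-5, 0]: R(-5) = 137/4,  R(-5/2) = 37/4,  R(-3/2) = 39/4,  R(0) = 3.
Hence the absolute minimum is 3 at t = 0.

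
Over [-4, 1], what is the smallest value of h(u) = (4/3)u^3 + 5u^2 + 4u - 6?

h'(u) = 4u^2 + 10u + 4, which vanishes at u = -2 and u = -1/2.
Compare values at every candidate in [-4, 1]: h(-4) = -82/3; h(-2) = -14/3; h(-1/2) = -83/12; h(1) = 13/3.
Hence the absolute minimum is -82/3 at u = -4.

-82/3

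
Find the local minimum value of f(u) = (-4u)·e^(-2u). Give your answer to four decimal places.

-0.7358

f'(u) = (-4)·e^(-2u) + (-4u)·(-2)·e^(-2u) = (8u - 4)·e^(-2u). Since e^(-2u) > 0, the only critical point is u = 1/2.
f''(1/2) has the same sign as 8 > 0, so this is a local minimum.
f(1/2) = (-2)·e^(-1) ≈ -0.7358.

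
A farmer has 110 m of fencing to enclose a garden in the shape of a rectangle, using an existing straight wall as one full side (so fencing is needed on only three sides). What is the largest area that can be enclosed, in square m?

Let the sides perpendicular to the wall have length x and the parallel side y, so 2x + y = 110 and the area is A = xy = x(110 − 2x).
A'(x) = 110 − 4x = 0 gives x = 55/2, and A''(x) = −4 < 0 confirms a maximum.
Then y = 110 − 2·55/2 = 55 and A = 3025/2.

3025/2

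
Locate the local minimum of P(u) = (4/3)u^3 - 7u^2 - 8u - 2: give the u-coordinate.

4

P'(u) = 4u^2 - 14u - 8. Setting P'(u) = 0 gives u ∈ {-1/2, 4}.
Second-derivative test with P''(u) = 8u - 14: P''(-1/2) = -18 < 0 ⇒ local maximum; P''(4) = 18 > 0 ⇒ local minimum.
Thus P has its local minimum at u = 4, with value -182/3.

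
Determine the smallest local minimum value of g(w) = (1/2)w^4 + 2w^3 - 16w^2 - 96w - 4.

-388

g'(w) = 2w^3 + 6w^2 - 32w - 96. Setting g'(w) = 0 gives w ∈ {-4, -3, 4}.
Since g''(w) = 6w^2 + 12w - 32, we get g''(-4) = 16 > 0 ⇒ local minimum; g''(-3) = -14 < 0 ⇒ local maximum; g''(4) = 112 > 0 ⇒ local minimum.
The smallest local minimum is g(4) = -388.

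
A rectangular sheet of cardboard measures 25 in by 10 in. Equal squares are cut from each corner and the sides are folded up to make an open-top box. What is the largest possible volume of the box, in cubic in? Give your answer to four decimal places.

With cut size x, the volume is V(x) = x(25 − 2x)(10 − 2x) for 0 < x < 5.
V'(x) = 12x^2 − 140x + 250. Setting V'(x) = 0 gives x ≈ 2.2009 (the root in (0, 5)).
V''(x) = 24x − 140 is negative there, so this is the maximum; V ≈ 253.7920.

253.7920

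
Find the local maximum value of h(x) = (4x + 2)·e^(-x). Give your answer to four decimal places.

Differentiating with the product rule gives h'(x) = (-4x + 2)·e^(-x). Since e^(-x) > 0, the only critical point is x = 1/2.
h''(1/2) has the same sign as -4 < 0, so this is a local maximum.
h(1/2) = (4)·e^(-1/2) ≈ 2.4261.

2.4261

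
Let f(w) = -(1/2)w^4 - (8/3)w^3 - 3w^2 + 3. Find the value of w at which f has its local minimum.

-1

f'(w) = -2w^3 - 8w^2 - 6w. Setting f'(w) = 0 gives w ∈ {-3, -1, 0}.
Since f''(w) = -6w^2 - 16w - 6, we get f''(-3) = -12 < 0 ⇒ local maximum; f''(-1) = 4 > 0 ⇒ local minimum; f''(0) = -6 < 0 ⇒ local maximum.
The local minimum is f(-1) = 13/6.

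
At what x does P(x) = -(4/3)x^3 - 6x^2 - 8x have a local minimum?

Critical points: P'(x) = -4x^2 - 12x - 8 vanishes at x = -2, -1.
P''(x) = -8x - 12. P''(-2) = 4 > 0 ⇒ local minimum; P''(-1) = -4 < 0 ⇒ local maximum.
So the local minimum value is P(-2) = 8/3.

-2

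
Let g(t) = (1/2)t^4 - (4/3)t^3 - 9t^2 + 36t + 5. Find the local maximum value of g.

g'(t) = 2t^3 - 4t^2 - 18t + 36 = 0 at t = -3, 2, 3.
Second-derivative test with g''(t) = 6t^2 - 8t - 18: g''(-3) = 60 > 0 ⇒ local minimum; g''(2) = -10 < 0 ⇒ local maximum; g''(3) = 12 > 0 ⇒ local minimum.
So the local maximum value is g(2) = 115/3.

115/3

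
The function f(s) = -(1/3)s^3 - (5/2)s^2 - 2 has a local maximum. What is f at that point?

f'(s) = -s^2 - 5s. Setting f'(s) = 0 gives s ∈ {-5, 0}.
f''(s) = -2s - 5. f''(-5) = 5 > 0 ⇒ local minimum; f''(0) = -5 < 0 ⇒ local maximum.
So the local maximum value is f(0) = -2.

-2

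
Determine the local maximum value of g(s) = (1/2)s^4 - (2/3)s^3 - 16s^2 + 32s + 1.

101/6

Critical points: g'(s) = 2s^3 - 2s^2 - 32s + 32 vanishes at s = -4, 1, 4.
Second-derivative test with g''(s) = 6s^2 - 4s - 32: g''(-4) = 80 > 0 ⇒ local minimum; g''(1) = -30 < 0 ⇒ local maximum; g''(4) = 48 > 0 ⇒ local minimum.
So the local maximum value is g(1) = 101/6.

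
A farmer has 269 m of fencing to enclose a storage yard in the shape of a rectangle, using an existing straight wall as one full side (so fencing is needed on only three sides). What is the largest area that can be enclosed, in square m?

72361/8

Let the sides perpendicular to the wall have length x and the parallel side y, so 2x + y = 269 and the area is A = xy = x(269 − 2x).
A'(x) = 269 − 4x = 0 gives x = 269/4, and A''(x) = −4 < 0 confirms a maximum.
Then y = 269 − 2·269/4 = 269/2 and A = 72361/8.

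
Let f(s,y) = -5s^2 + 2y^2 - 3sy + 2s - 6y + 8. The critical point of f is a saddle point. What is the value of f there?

∂f/∂s = -10s - 3y + 2 = 0 and ∂f/∂y = -3s + 4y - 6 = 0, so (s, y) = (-10/49, 66/49).
The Hessian has f_{ss} = -10, f_{yy} = 4, f_{sy} = -3, giving D = -49 < 0, so the point is a saddle point.
f(-10/49, 66/49) = 184/49.

184/49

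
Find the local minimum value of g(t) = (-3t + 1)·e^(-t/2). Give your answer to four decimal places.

Differentiating with the product rule gives g'(t) = ((3/2)t - 7/2)·e^(-t/2). Since e^(-t/2) > 0, the only critical point is t = 7/3.
g''(7/3) has the same sign as 3/2 > 0, so this is a local minimum.
g(7/3) = (-6)·e^(-7/6) ≈ -1.8684.

-1.8684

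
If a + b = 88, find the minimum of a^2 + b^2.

3872

With a + b = 88, a^2 + b^2 = a^2 + (88 − a)^2.
The derivative 2a − 2(88 − a) = 4a − 176 vanishes at a = 44; second derivative 4 > 0, a minimum.
The minimum is 2·(44)^2 = 3872.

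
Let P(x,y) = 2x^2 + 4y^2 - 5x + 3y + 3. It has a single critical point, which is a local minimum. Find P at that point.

∂P/∂x = 4x - 5 = 0 and ∂P/∂y = 8y + 3 = 0, so (x, y) = (5/4, -3/8).
The Hessian has P_{xx} = 4, P_{yy} = 8, P_{xy} = 0, giving D = 32 > 0 with P_{xx} > 0, so the point is a local minimum.
P(5/4, -3/8) = -11/16.

-11/16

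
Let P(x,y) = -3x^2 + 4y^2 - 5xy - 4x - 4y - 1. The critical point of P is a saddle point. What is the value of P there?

23/73

∂P/∂x = -6x - 5y - 4 = 0 and ∂P/∂y = -5x + 8y - 4 = 0, so (x, y) = (-52/73, 4/73).
The Hessian has P_{xx} = -6, P_{yy} = 8, P_{xy} = -5, giving D = -73 < 0, so the point is a saddle point.
P(-52/73, 4/73) = 23/73.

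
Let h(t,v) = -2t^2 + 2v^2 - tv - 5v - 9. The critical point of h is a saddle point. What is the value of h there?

-203/17

∂h/∂t = -4t - v = 0 and ∂h/∂v = -t + 4v - 5 = 0, so (t, v) = (-5/17, 20/17).
The Hessian has h_{tt} = -4, h_{vv} = 4, h_{tv} = -1, giving D = -17 < 0, so the point is a saddle point.
h(-5/17, 20/17) = -203/17.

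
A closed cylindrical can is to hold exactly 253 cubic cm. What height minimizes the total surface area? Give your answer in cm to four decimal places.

With radius r and height h, πr²h = 253 so h = 253/(πr²), and S(r) = 2πr² + 2πrh = 2πr² + 2·253/r.
S'(r) = 4πr − 2·253/r² = 0 ⇒ r³ = 253/(2π), so r ≈ 3.4275 and h = 2r ≈ 6.8550.
S''(r) = 4π + 4·253/r³ > 0, so this is the minimum; S ≈ 221.4428.

6.8550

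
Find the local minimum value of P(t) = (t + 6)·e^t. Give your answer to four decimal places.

-0.0009

By the product rule, P'(t) = (t + 7)·e^t. Since e^t > 0, the only critical point is t = -7.
P''(-7) has the same sign as 1 > 0, so this is a local minimum.
P(-7) = (-1)·e^(-7) ≈ -0.0009.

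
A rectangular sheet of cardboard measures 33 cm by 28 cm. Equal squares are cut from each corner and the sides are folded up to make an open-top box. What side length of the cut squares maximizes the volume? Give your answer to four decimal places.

With cut size x, the volume is V(x) = x(33 − 2x)(28 − 2x) for 0 < x < 14.
V'(x) = 12x^2 − 244x + 924. Setting V'(x) = 0 gives x ≈ 5.0324 (the root in (0, 14)).
V''(x) = 24x − 244 is negative there, so this is the maximum; V ≈ 2070.0647.

5.0324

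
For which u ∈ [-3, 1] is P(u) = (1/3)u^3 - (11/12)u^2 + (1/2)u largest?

1/3

P'(u) = u^2 - (11/6)u + 1/2, whose only zero in [-3, 1] is u = 1/3.
Candidates: P(-3) = -75/4; P(1/3) = 25/324; P(1) = -1/12.
So the maximum is P(1/3) = 25/324.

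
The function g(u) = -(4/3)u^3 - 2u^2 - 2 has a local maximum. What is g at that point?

-2

g'(u) = -4u^2 - 4u. Setting g'(u) = 0 gives u ∈ {-1, 0}.
Since g''(u) = -8u - 4, we get g''(-1) = 4 > 0 ⇒ local minimum; g''(0) = -4 < 0 ⇒ local maximum.
So the local maximum value is g(0) = -2.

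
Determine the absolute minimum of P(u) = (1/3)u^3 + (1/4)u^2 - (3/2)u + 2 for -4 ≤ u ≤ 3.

The derivative is u^2 + (1/2)u - 3/2, which vanishes at u = -3/2 and u = 1.
Candidates: P(-4) = -28/3; P(-3/2) = 59/16; P(1) = 13/12; P(3) = 35/4.
So the minimum is P(-4) = -28/3.

-28/3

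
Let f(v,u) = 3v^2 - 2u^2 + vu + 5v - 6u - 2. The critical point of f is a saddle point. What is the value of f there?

∂f/∂v = 6v + u + 5 = 0 and ∂f/∂u = v - 4u - 6 = 0, so (v, u) = (-14/25, -41/25).
The Hessian has f_{vv} = 6, f_{uu} = -4, f_{vu} = 1, giving D = -25 < 0, so the point is a saddle point.
f(-14/25, -41/25) = 38/25.

38/25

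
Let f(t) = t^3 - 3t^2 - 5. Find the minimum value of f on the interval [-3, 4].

Differentiating, f'(t) = 3t^2 - 6t; which vanishes at t = 0 and t = 2.
Compare values at every candidate in [-3, 4]: f(-3) = -59,  f(0) = -5,  f(2) = -9,  f(4) = 11.
Hence the absolute minimum is -59 at t = -3.

-59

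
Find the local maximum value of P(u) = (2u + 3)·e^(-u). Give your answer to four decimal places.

3.2974

P'(u) = 2·e^(-u) + (2u + 3)·(-1)·e^(-u) = (-2u - 1)·e^(-u). Since e^(-u) > 0, the only critical point is u = -1/2.
P''(-1/2) has the same sign as -2 < 0, so this is a local maximum.
P(-1/2) = (2)·e^(1/2) ≈ 3.2974.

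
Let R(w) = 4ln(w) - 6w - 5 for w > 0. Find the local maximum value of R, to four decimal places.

R'(w) = 4/w − 6 = 0 gives w = 2/3.
R''(w) = -4/w², which is negative for w > 0, so this is a local maximum.
R(2/3) = 4·ln(2/3) - 4 - 5 ≈ -10.6219.

-10.6219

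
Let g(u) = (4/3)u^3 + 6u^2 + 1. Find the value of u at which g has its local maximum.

Critical points: g'(u) = 4u^2 + 12u vanishes at u = -3, 0.
g''(u) = 8u + 12. g''(-3) = -12 < 0 ⇒ local maximum; g''(0) = 12 > 0 ⇒ local minimum.
So the local maximum value is g(-3) = 19.

-3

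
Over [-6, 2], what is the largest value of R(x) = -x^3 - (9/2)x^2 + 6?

The derivative is -3x^2 - 9x, which vanishes at x = -3 and x = 0.
Compare values at every candidate in [-6, 2]: R(-6) = 60, R(-3) = -15/2, R(0) = 6, R(2) = -20.
The maximum over the interval is 60, attained at x = -6.

60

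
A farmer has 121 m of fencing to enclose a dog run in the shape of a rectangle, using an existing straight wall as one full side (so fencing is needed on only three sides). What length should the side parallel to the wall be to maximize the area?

121/2

Let the sides perpendicular to the wall have length x and the parallel side y, so 2x + y = 121 and the area is A = xy = x(121 − 2x).
A'(x) = 121 − 4x = 0 gives x = 121/4, and A''(x) = −4 < 0 confirms a maximum.
Then y = 121 − 2·121/4 = 121/2 and A = 14641/8.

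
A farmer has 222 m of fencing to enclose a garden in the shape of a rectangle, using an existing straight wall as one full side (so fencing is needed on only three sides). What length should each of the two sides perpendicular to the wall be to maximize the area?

Let the sides perpendicular to the wall have length x and the parallel side y, so 2x + y = 222 and the area is A = xy = x(222 − 2x).
A'(x) = 222 − 4x = 0 gives x = 111/2, and A''(x) = −4 < 0 confirms a maximum.
Then y = 222 − 2·111/2 = 111 and A = 12321/2.

111/2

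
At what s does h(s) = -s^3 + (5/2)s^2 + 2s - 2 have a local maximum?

2

h'(s) = -3s^2 + 5s + 2 = 0 at s = -1/3, 2.
h''(s) = -6s + 5. h''(-1/3) = 7 > 0 ⇒ local minimum; h''(2) = -7 < 0 ⇒ local maximum.
Thus h has its local maximum at s = 2, with value 4.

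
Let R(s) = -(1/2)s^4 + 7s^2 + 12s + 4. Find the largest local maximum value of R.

125/2

R'(s) = -2s^3 + 14s + 12. Setting R'(s) = 0 gives s ∈ {-2, -1, 3}.
Second-derivative test with R''(s) = -6s^2 + 14: R''(-2) = -10 < 0 ⇒ local maximum; R''(-1) = 8 > 0 ⇒ local minimum; R''(3) = -40 < 0 ⇒ local maximum.
The largest local maximum is R(3) = 125/2.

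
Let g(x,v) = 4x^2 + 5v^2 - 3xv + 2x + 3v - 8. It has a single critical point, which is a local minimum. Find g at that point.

-642/71

∂g/∂x = 8x - 3v + 2 = 0 and ∂g/∂v = -3x + 10v + 3 = 0, so (x, v) = (-29/71, -30/71).
The Hessian has g_{xx} = 8, g_{vv} = 10, g_{xv} = -3, giving D = 71 > 0 with g_{xx} > 0, so the point is a local minimum.
g(-29/71, -30/71) = -642/71.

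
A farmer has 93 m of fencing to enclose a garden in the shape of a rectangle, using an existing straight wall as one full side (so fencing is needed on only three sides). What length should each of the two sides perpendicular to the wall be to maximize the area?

Let the sides perpendicular to the wall have length x and the parallel side y, so 2x + y = 93 and the area is A = xy = x(93 − 2x).
A'(x) = 93 − 4x = 0 gives x = 93/4, and A''(x) = −4 < 0 confirms a maximum.
Then y = 93 − 2·93/4 = 93/2 and A = 8649/8.

93/4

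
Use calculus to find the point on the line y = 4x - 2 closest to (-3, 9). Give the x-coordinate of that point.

Minimize D(x)^2 = (x + 3)^2 + (4x - 11)^2.
d/dx[D^2] = 2(x + 3) + 2·4·(4x - 11) = 0 ⇒ x = 41/17.
Then y = 130/17 and the distance is √(529/17) ≈ 5.5783.

41/17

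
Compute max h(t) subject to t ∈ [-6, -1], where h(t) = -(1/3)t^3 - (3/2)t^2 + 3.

h'(t) = -t^2 - 3t, whose only zero in [-6, -1] is t = -3.
Compare values at every candidate in [-6, -1]: h(-6) = 21, h(-3) = -3/2, h(-1) = 11/6.
Hence the absolute maximum is 21 at t = -6.

21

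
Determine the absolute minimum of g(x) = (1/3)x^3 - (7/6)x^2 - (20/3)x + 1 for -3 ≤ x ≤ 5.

-23

Differentiating, g'(x) = x^2 - (7/3)x - 20/3; which vanishes at x = -5/3 and x = 4.
Compare values at every candidate in [-3, 5]: g(-3) = 3/2,  g(-5/3) = 1187/162,  g(4) = -23,  g(5) = -119/6.
The minimum over the interval is -23, attained at x = 4.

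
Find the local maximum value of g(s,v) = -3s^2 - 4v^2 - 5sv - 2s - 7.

∂g/∂s = -6s - 5v - 2 = 0 and ∂g/∂v = -5s - 8v = 0, so (s, v) = (-16/23, 10/23).
The Hessian has g_{ss} = -6, g_{vv} = -8, g_{sv} = -5, giving D = 23 > 0 with g_{ss} < 0, so the point is a local maximum.
g(-16/23, 10/23) = -145/23.

-145/23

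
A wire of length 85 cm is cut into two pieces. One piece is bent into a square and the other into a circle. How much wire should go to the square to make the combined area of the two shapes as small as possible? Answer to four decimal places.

47.6084

Let x be the length used for the square. Square side x/4; circle radius (85−x)/(2π).
A(x) = (x/4)² + π·((85−x)/(2π))² = x²/16 + (85−x)²/(4π) for 0 ≤ x ≤ 85. A'(x) = x/8 − (85−x)/(2π) = 0 gives x = 4·85/(π+4) ≈ 47.6084.
A'' = 1/8 + 1/(2π) > 0, so this gives the minimum combined area; x ≈ 47.6084 cm to the square.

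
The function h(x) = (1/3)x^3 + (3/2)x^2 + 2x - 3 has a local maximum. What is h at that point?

-11/3

h'(x) = x^2 + 3x + 2 = 0 at x = -2, -1.
Since h''(x) = 2x + 3, we get h''(-2) = -1 < 0 ⇒ local maximum; h''(-1) = 1 > 0 ⇒ local minimum.
Thus h has its local maximum at x = -2, with value -11/3.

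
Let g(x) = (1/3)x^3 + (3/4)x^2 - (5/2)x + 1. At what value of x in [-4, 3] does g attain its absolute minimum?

g'(x) = x^2 + (3/2)x - 5/2, which vanishes at x = -5/2 and x = 1.
Evaluating at the critical points and endpoints: g(-4) = 5/3,  g(-5/2) = 323/48,  g(1) = -5/12,  g(3) = 37/4.
The minimum over the interval is -5/12, attained at x = 1.

1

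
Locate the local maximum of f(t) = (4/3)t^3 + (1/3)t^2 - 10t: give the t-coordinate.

Critical points: f'(t) = 4t^2 + (2/3)t - 10 vanishes at t = -5/3, 3/2.
Second-derivative test with f''(t) = 8t + 2/3: f''(-5/3) = -38/3 < 0 ⇒ local maximum; f''(3/2) = 38/3 > 0 ⇒ local minimum.
So the local maximum value is f(-5/3) = 925/81.

-5/3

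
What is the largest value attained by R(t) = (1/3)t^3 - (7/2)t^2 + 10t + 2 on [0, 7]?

89/6

R'(t) = t^2 - 7t + 10, which vanishes at t = 2 and t = 5.
Compare values at every candidate in [0, 7]: R(0) = 2, R(2) = 32/3, R(5) = 37/6, R(7) = 89/6.
Hence the absolute maximum is 89/6 at t = 7.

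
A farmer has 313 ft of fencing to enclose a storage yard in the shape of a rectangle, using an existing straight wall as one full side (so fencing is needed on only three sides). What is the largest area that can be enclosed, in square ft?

Let the sides perpendicular to the wall have length x and the parallel side y, so 2x + y = 313 and the area is A = xy = x(313 − 2x).
A'(x) = 313 − 4x = 0 gives x = 313/4, and A''(x) = −4 < 0 confirms a maximum.
Then y = 313 − 2·313/4 = 313/2 and A = 97969/8.

97969/8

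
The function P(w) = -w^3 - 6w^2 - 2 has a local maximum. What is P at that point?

-2

P'(w) = -3w^2 - 12w. Setting P'(w) = 0 gives w ∈ {-4, 0}.
Second-derivative test with P''(w) = -6w - 12: P''(-4) = 12 > 0 ⇒ local minimum; P''(0) = -12 < 0 ⇒ local maximum.
Thus P has its local maximum at w = 0, with value -2.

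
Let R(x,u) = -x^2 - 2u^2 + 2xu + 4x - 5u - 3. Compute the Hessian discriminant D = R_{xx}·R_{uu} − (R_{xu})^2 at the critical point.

∂R/∂x = -2x + 2u + 4 = 0 and ∂R/∂u = 2x - 4u - 5 = 0, so (x, u) = (3/2, -1/2).
The Hessian has R_{xx} = -2, R_{uu} = -4, R_{xu} = 2, giving D = 4 > 0 with R_{xx} < 0, so the point is a local maximum.
D = (-2)·(-4) − (2)^2 = 4.

4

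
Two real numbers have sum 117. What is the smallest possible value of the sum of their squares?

With a + b = 117, a^2 + b^2 = a^2 + (117 − a)^2.
The derivative 2a − 2(117 − a) = 4a − 234 vanishes at a = 117/2; second derivative 4 > 0, a minimum.
The minimum is 2·(117/2)^2 = 13689/2.

13689/2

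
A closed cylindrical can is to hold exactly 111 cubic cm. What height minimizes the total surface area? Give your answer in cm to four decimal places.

With radius r and height h, πr²h = 111 so h = 111/(πr²), and S(r) = 2πr² + 2πrh = 2πr² + 2·111/r.
S'(r) = 4πr − 2·111/r² = 0 ⇒ r³ = 111/(2π), so r ≈ 2.6044 and h = 2r ≈ 5.2089.
S''(r) = 4π + 4·111/r³ > 0, so this is the minimum; S ≈ 127.8586.

5.2089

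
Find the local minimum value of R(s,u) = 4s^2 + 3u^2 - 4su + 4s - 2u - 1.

∂R/∂s = 8s - 4u + 4 = 0 and ∂R/∂u = -4s + 6u - 2 = 0, so (s, u) = (-1/2, 0).
The Hessian has R_{ss} = 8, R_{uu} = 6, R_{su} = -4, giving D = 32 > 0 with R_{ss} > 0, so the point is a local minimum.
R(-1/2, 0) = -2.

-2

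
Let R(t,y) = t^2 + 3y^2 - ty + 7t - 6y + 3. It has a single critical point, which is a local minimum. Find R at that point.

∂R/∂t = 2t - y + 7 = 0 and ∂R/∂y = -t + 6y - 6 = 0, so (t, y) = (-36/11, 5/11).
The Hessian has R_{tt} = 2, R_{yy} = 6, R_{ty} = -1, giving D = 11 > 0 with R_{tt} > 0, so the point is a local minimum.
R(-36/11, 5/11) = -108/11.

-108/11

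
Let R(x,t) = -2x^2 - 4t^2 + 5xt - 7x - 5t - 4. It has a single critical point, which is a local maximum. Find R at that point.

∂R/∂x = -4x + 5t - 7 = 0 and ∂R/∂t = 5x - 8t - 5 = 0, so (x, t) = (-81/7, -55/7).
The Hessian has R_{xx} = -4, R_{tt} = -8, R_{xt} = 5, giving D = 7 > 0 with R_{xx} < 0, so the point is a local maximum.
R(-81/7, -55/7) = 393/7.

393/7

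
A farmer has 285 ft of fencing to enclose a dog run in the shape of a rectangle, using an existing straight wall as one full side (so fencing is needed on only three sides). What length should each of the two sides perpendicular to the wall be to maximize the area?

285/4

Let the sides perpendicular to the wall have length x and the parallel side y, so 2x + y = 285 and the area is A = xy = x(285 − 2x).
A'(x) = 285 − 4x = 0 gives x = 285/4, and A''(x) = −4 < 0 confirms a maximum.
Then y = 285 − 2·285/4 = 285/2 and A = 81225/8.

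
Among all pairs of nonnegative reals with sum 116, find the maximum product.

With x + y = 116, the product is P(x) = x(116 − x).
P'(x) = 116 − 2x = 0 gives x = 58; P'' = −2 < 0, so this is the maximum.
P = 58·58 = 3364.

3364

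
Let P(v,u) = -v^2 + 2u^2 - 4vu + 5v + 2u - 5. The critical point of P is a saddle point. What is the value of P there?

∂P/∂v = -2v - 4u + 5 = 0 and ∂P/∂u = -4v + 4u + 2 = 0, so (v, u) = (7/6, 2/3).
The Hessian has P_{vv} = -2, P_{uu} = 4, P_{vu} = -4, giving D = -24 < 0, so the point is a saddle point.
P(7/6, 2/3) = -17/12.

-17/12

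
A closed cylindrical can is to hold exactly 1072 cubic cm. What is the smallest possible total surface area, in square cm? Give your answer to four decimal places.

579.8439

With radius r and height h, πr²h = 1072 so h = 1072/(πr²), and S(r) = 2πr² + 2πrh = 2πr² + 2·1072/r.
S'(r) = 4πr − 2·1072/r² = 0 ⇒ r³ = 1072/(2π), so r ≈ 5.5463 and h = 2r ≈ 11.0926.
S''(r) = 4π + 4·1072/r³ > 0, so this is the minimum; S ≈ 579.8439.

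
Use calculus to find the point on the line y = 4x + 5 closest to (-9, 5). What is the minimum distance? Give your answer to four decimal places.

8.7313

Minimize D(x)^2 = (x + 9)^2 + (4x)^2.
d/dx[D^2] = 2(x + 9) + 2·4·(4x) = 0 ⇒ x = -9/17.
Then y = 49/17 and the distance is √(1296/17) ≈ 8.7313.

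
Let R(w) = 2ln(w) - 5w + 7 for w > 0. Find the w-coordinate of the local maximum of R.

2/5

R'(w) = 2/w − 5 = 0 gives w = 2/5.
R''(w) = -2/w², which is negative for w > 0, so this is a local maximum.
R(2/5) = 2·ln(2/5) - 2 + 7 ≈ 3.1674.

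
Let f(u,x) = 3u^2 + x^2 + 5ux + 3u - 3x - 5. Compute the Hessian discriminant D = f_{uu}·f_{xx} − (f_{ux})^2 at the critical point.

∂f/∂u = 6u + 5x + 3 = 0 and ∂f/∂x = 5u + 2x - 3 = 0, so (u, x) = (21/13, -33/13).
The Hessian has f_{uu} = 6, f_{xx} = 2, f_{ux} = 5, giving D = -13 < 0, so the point is a saddle point.
D = (6)·(2) − (5)^2 = -13.

-13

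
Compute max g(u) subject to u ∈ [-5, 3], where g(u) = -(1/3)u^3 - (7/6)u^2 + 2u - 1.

3/2

Differentiating, g'(u) = -u^2 - (7/3)u + 2; which vanishes at u = -3 and u = 2/3.
Evaluating at the critical points and endpoints: g(-5) = 3/2,  g(-3) = -17/2,  g(2/3) = -23/81,  g(3) = -29/2.
The maximum over the interval is 3/2, attained at u = -5.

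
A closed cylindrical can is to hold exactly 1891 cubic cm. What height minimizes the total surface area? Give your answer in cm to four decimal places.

13.4030

With radius r and height h, πr²h = 1891 so h = 1891/(πr²), and S(r) = 2πr² + 2πrh = 2πr² + 2·1891/r.
S'(r) = 4πr − 2·1891/r² = 0 ⇒ r³ = 1891/(2π), so r ≈ 6.7015 and h = 2r ≈ 13.4030.
S''(r) = 4π + 4·1891/r³ > 0, so this is the minimum; S ≈ 846.5298.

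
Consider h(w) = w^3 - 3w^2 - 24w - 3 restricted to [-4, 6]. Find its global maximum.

25

The derivative is 3w^2 - 6w - 24, which vanishes at w = -2 and w = 4.
Compare values at every candidate in [-4, 6]: h(-4) = -19, h(-2) = 25, h(4) = -83, h(6) = -39.
The maximum over the interval is 25, attained at w = -2.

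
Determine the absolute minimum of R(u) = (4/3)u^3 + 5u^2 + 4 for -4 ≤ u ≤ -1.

R'(u) = 4u^2 + 10u, whose only zero in [-4, -1] is u = -5/2.
Evaluating at the critical points and endpoints: R(-4) = -4/3, R(-5/2) = 173/12, R(-1) = 23/3.
So the minimum is R(-4) = -4/3.

-4/3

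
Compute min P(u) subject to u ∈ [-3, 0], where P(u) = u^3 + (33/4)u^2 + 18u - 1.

P'(u) = 3u^2 + (33/2)u + 18, whose only zero in [-3, 0] is u = -3/2.
Compare values at every candidate in [-3, 0]: P(-3) = -31/4, P(-3/2) = -205/16, P(0) = -1.
So the minimum is P(-3/2) = -205/16.

-205/16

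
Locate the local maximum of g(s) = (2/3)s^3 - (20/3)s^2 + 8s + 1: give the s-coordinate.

g'(s) = 2s^2 - (40/3)s + 8. Setting g'(s) = 0 gives s ∈ {2/3, 6}.
Second-derivative test with g''(s) = 4s - 40/3: g''(2/3) = -32/3 < 0 ⇒ local maximum; g''(6) = 32/3 > 0 ⇒ local minimum.
Thus g has its local maximum at s = 2/3, with value 289/81.

2/3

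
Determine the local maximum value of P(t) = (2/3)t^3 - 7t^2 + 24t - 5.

Critical points: P'(t) = 2t^2 - 14t + 24 vanishes at t = 3, 4.
Since P''(t) = 4t - 14, we get P''(3) = -2 < 0 ⇒ local maximum; P''(4) = 2 > 0 ⇒ local minimum.
The local maximum is P(3) = 22.

22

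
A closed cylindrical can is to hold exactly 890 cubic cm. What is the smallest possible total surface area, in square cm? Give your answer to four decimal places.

512.2019

With radius r and height h, πr²h = 890 so h = 890/(πr²), and S(r) = 2πr² + 2πrh = 2πr² + 2·890/r.
S'(r) = 4πr − 2·890/r² = 0 ⇒ r³ = 890/(2π), so r ≈ 5.2128 and h = 2r ≈ 10.4256.
S''(r) = 4π + 4·890/r³ > 0, so this is the minimum; S ≈ 512.2019.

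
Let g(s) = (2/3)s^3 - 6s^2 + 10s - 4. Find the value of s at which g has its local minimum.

5

g'(s) = 2s^2 - 12s + 10 = 0 at s = 1, 5.
Second-derivative test with g''(s) = 4s - 12: g''(1) = -8 < 0 ⇒ local maximum; g''(5) = 8 > 0 ⇒ local minimum.
The local minimum is g(5) = -62/3.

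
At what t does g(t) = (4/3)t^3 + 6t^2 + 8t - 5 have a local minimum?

g'(t) = 4t^2 + 12t + 8 = 0 at t = -2, -1.
Since g''(t) = 8t + 12, we get g''(-2) = -4 < 0 ⇒ local maximum; g''(-1) = 4 > 0 ⇒ local minimum.
The local minimum is g(-1) = -25/3.

-1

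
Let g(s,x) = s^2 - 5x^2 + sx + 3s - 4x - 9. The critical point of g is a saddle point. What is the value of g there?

-206/21

∂g/∂s = 2s + x + 3 = 0 and ∂g/∂x = s - 10x - 4 = 0, so (s, x) = (-26/21, -11/21).
The Hessian has g_{ss} = 2, g_{xx} = -10, g_{sx} = 1, giving D = -21 < 0, so the point is a saddle point.
g(-26/21, -11/21) = -206/21.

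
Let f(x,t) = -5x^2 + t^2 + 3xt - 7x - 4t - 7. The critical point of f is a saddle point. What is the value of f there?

∂f/∂x = -10x + 3t - 7 = 0 and ∂f/∂t = 3x + 2t - 4 = 0, so (x, t) = (-2/29, 61/29).
The Hessian has f_{xx} = -10, f_{tt} = 2, f_{xt} = 3, giving D = -29 < 0, so the point is a saddle point.
f(-2/29, 61/29) = -318/29.

-318/29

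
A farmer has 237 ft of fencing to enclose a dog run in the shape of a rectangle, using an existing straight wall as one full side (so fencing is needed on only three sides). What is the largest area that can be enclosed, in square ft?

56169/8

Let the sides perpendicular to the wall have length x and the parallel side y, so 2x + y = 237 and the area is A = xy = x(237 − 2x).
A'(x) = 237 − 4x = 0 gives x = 237/4, and A''(x) = −4 < 0 confirms a maximum.
Then y = 237 − 2·237/4 = 237/2 and A = 56169/8.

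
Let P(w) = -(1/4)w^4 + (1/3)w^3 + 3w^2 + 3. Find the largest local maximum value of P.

Critical points: P'(w) = -w^3 + w^2 + 6w vanishes at w = -2, 0, 3.
P''(w) = -3w^2 + 2w + 6. P''(-2) = -10 < 0 ⇒ local maximum; P''(0) = 6 > 0 ⇒ local minimum; P''(3) = -15 < 0 ⇒ local maximum.
So the largest local maximum value is P(3) = 75/4.

75/4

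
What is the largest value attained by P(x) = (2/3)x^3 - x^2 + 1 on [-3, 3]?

10

P'(x) = 2x^2 - 2x, which vanishes at x = 0 and x = 1.
Compare values at every candidate in [-3, 3]: P(-3) = -26; P(0) = 1; P(1) = 2/3; P(3) = 10.
The maximum over the interval is 10, attained at x = 3.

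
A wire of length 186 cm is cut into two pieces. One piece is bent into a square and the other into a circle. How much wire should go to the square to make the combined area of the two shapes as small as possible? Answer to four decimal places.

104.1784

Let x be the length used for the square. Square side x/4; circle radius (186−x)/(2π).
A(x) = (x/4)² + π·((186−x)/(2π))² = x²/16 + (186−x)²/(4π) for 0 ≤ x ≤ 186. A'(x) = x/8 − (186−x)/(2π) = 0 gives x = 4·186/(π+4) ≈ 104.1784.
A'' = 1/8 + 1/(2π) > 0, so this gives the minimum combined area; x ≈ 104.1784 cm to the square.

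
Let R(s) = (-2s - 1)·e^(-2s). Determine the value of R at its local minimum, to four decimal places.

By the product rule, R'(s) = (4s)·e^(-2s). Since e^(-2s) > 0, the only critical point is s = 0.
R''(0) has the same sign as 4 > 0, so this is a local minimum.
R(0) = (-1)·e^(0) ≈ -1.0000.

-1.0000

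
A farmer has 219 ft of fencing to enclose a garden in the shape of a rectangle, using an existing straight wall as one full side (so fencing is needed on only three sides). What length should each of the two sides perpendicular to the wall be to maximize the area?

219/4

Let the sides perpendicular to the wall have length x and the parallel side y, so 2x + y = 219 and the area is A = xy = x(219 − 2x).
A'(x) = 219 − 4x = 0 gives x = 219/4, and A''(x) = −4 < 0 confirms a maximum.
Then y = 219 − 2·219/4 = 219/2 and A = 47961/8.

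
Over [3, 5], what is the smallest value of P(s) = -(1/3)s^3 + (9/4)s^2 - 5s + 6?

P'(s) = -s^2 + (9/2)s - 5, which has no zeros in [3, 5].
Compare values at every candidate in [3, 5]: P(3) = 9/4,  P(5) = -53/12.
So the minimum is P(5) = -53/12.

-53/12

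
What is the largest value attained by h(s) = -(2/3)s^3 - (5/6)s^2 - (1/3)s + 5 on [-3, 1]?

The derivative is -2s^2 - (5/3)s - 1/3, which vanishes at s = -1/2 and s = -1/3.
Compare values at every candidate in [-3, 1]: h(-3) = 33/2; h(-1/2) = 121/24; h(-1/3) = 817/162; h(1) = 19/6.
So the maximum is h(-3) = 33/2.

33/2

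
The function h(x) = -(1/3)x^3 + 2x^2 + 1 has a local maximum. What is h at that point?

35/3

h'(x) = -x^2 + 4x. Setting h'(x) = 0 gives x ∈ {0, 4}.
h''(x) = -2x + 4. h''(0) = 4 > 0 ⇒ local minimum; h''(4) = -4 < 0 ⇒ local maximum.
The local maximum is h(4) = 35/3.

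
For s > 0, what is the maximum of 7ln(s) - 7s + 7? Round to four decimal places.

g'(s) = 7/s − 7 = 0 gives s = 1.
g''(s) = -7/s², which is negative for s > 0, so this is a local maximum.
g(1) = 7·ln(1) - 7 + 7 ≈ 0.0000.

0.0000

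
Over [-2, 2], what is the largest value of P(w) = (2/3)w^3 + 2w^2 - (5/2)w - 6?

The derivative is 2w^2 + 4w - 5/2, whose only zero in [-2, 2] is w = 1/2.
Compare values at every candidate in [-2, 2]: P(-2) = 5/3,  P(1/2) = -20/3,  P(2) = 7/3.
The maximum over the interval is 7/3, attained at w = 2.

7/3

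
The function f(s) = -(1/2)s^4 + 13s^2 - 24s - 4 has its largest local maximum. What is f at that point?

172

f'(s) = -2s^3 + 26s - 24. Setting f'(s) = 0 gives s ∈ {-4, 1, 3}.
Second-derivative test with f''(s) = -6s^2 + 26: f''(-4) = -70 < 0 ⇒ local maximum; f''(1) = 20 > 0 ⇒ local minimum; f''(3) = -28 < 0 ⇒ local maximum.
Thus f has its largest local maximum at s = -4, with value 172.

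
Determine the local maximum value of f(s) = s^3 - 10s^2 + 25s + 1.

527/27

f'(s) = 3s^2 - 20s + 25. Setting f'(s) = 0 gives s ∈ {5/3, 5}.
Second-derivative test with f''(s) = 6s - 20: f''(5/3) = -10 < 0 ⇒ local maximum; f''(5) = 10 > 0 ⇒ local minimum.
The local maximum is f(5/3) = 527/27.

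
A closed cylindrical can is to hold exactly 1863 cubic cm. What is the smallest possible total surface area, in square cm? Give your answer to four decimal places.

838.1526

With radius r and height h, πr²h = 1863 so h = 1863/(πr²), and S(r) = 2πr² + 2πrh = 2πr² + 2·1863/r.
S'(r) = 4πr − 2·1863/r² = 0 ⇒ r³ = 1863/(2π), so r ≈ 6.6682 and h = 2r ≈ 13.3365.
S''(r) = 4π + 4·1863/r³ > 0, so this is the minimum; S ≈ 838.1526.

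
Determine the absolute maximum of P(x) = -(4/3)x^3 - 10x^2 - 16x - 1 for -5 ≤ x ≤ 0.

19/3

Differentiating, P'(x) = -4x^2 - 20x - 16; which vanishes at x = -4 and x = -1.
Candidates: P(-5) = -13/3,  P(-4) = -35/3,  P(-1) = 19/3,  P(0) = -1.
Hence the absolute maximum is 19/3 at x = -1.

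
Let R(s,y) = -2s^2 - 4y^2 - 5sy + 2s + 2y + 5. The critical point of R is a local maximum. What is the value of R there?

39/7

∂R/∂s = -4s - 5y + 2 = 0 and ∂R/∂y = -5s - 8y + 2 = 0, so (s, y) = (6/7, -2/7).
The Hessian has R_{ss} = -4, R_{yy} = -8, R_{sy} = -5, giving D = 7 > 0 with R_{ss} < 0, so the point is a local maximum.
R(6/7, -2/7) = 39/7.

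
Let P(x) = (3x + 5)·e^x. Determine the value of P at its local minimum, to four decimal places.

-0.2085

Differentiating with the product rule gives P'(x) = (3x + 8)·e^x. Since e^x > 0, the only critical point is x = -8/3.
P''(-8/3) has the same sign as 3 > 0, so this is a local minimum.
P(-8/3) = (-3)·e^(-8/3) ≈ -0.2085.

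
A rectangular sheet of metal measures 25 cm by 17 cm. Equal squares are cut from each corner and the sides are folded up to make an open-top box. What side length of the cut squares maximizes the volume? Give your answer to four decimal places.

With cut size x, the volume is V(x) = x(25 − 2x)(17 − 2x) for 0 < x < 8.5.
V'(x) = 12x^2 − 168x + 425. Setting V'(x) = 0 gives x ≈ 3.3144 (the root in (0, 8.5)).
V''(x) = 24x − 168 is negative there, so this is the maximum; V ≈ 631.4972.

3.3144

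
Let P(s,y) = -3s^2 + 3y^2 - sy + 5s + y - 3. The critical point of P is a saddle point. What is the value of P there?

-34/37

∂P/∂s = -6s - y + 5 = 0 and ∂P/∂y = -s + 6y + 1 = 0, so (s, y) = (31/37, -1/37).
The Hessian has P_{ss} = -6, P_{yy} = 6, P_{sy} = -1, giving D = -37 < 0, so the point is a saddle point.
P(31/37, -1/37) = -34/37.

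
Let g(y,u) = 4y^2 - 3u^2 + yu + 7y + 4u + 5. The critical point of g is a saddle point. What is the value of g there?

∂g/∂y = 8y + u + 7 = 0 and ∂g/∂u = y - 6u + 4 = 0, so (y, u) = (-46/49, 25/49).
The Hessian has g_{yy} = 8, g_{uu} = -6, g_{yu} = 1, giving D = -49 < 0, so the point is a saddle point.
g(-46/49, 25/49) = 134/49.

134/49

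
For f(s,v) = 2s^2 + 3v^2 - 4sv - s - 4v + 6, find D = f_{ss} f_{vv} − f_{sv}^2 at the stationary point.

∂f/∂s = 4s - 4v - 1 = 0 and ∂f/∂v = -4s + 6v - 4 = 0, so (s, v) = (11/4, 5/2).
The Hessian has f_{ss} = 4, f_{vv} = 6, f_{sv} = -4, giving D = 8 > 0 with f_{ss} > 0, so the point is a local minimum.
D = (4)·(6) − (-4)^2 = 8.

8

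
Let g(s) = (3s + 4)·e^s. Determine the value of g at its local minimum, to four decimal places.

g'(s) = 3·e^s + (3s + 4)·1·e^s = (3s + 7)·e^s. Since e^s > 0, the only critical point is s = -7/3.
g''(-7/3) has the same sign as 3 > 0, so this is a local minimum.
g(-7/3) = (-3)·e^(-7/3) ≈ -0.2909.

-0.2909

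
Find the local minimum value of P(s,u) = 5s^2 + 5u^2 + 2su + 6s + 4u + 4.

43/24

∂P/∂s = 10s + 2u + 6 = 0 and ∂P/∂u = 2s + 10u + 4 = 0, so (s, u) = (-13/24, -7/24).
The Hessian has P_{ss} = 10, P_{uu} = 10, P_{su} = 2, giving D = 96 > 0 with P_{ss} > 0, so the point is a local minimum.
P(-13/24, -7/24) = 43/24.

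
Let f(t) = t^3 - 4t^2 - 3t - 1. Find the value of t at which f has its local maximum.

f'(t) = 3t^2 - 8t - 3. Setting f'(t) = 0 gives t ∈ {-1/3, 3}.
Second-derivative test with f''(t) = 6t - 8: f''(-1/3) = -10 < 0 ⇒ local maximum; f''(3) = 10 > 0 ⇒ local minimum.
So the local maximum value is f(-1/3) = -13/27.

-1/3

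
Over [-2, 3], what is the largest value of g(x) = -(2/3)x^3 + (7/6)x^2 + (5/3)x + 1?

g'(x) = -2x^2 + (7/3)x + 5/3, which vanishes at x = -1/2 and x = 5/3.
Compare values at every candidate in [-2, 3]: g(-2) = 23/3,  g(-1/2) = 13/24,  g(5/3) = 637/162,  g(3) = -3/2.
Hence the absolute maximum is 23/3 at x = -2.

23/3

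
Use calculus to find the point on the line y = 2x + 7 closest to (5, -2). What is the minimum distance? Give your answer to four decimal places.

Minimize D(x)^2 = (x - 5)^2 + (2x + 9)^2.
d/dx[D^2] = 2(x - 5) + 2·2·(2x + 9) = 0 ⇒ x = -13/5.
Then y = 9/5 and the distance is √(361/5) ≈ 8.4971.

8.4971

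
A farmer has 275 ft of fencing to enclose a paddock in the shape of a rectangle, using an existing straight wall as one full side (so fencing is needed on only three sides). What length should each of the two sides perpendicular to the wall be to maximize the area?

275/4

Let the sides perpendicular to the wall have length x and the parallel side y, so 2x + y = 275 and the area is A = xy = x(275 − 2x).
A'(x) = 275 − 4x = 0 gives x = 275/4, and A''(x) = −4 < 0 confirms a maximum.
Then y = 275 − 2·275/4 = 275/2 and A = 75625/8.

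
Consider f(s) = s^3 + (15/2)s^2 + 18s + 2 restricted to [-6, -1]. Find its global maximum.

f'(s) = 3s^2 + 15s + 18, which vanishes at s = -3 and s = -2.
Compare values at every candidate in [-6, -1]: f(-6) = -52, f(-3) = -23/2, f(-2) = -12, f(-1) = -19/2.
So the maximum is f(-1) = -19/2.

-19/2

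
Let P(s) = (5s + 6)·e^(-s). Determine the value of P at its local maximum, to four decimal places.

By the product rule, P'(s) = (-5s - 1)·e^(-s). Since e^(-s) > 0, the only critical point is s = -1/5.
P''(-1/5) has the same sign as -5 < 0, so this is a local maximum.
P(-1/5) = (5)·e^(1/5) ≈ 6.1070.

6.1070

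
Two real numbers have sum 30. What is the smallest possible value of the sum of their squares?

450

With a + b = 30, a^2 + b^2 = a^2 + (30 − a)^2.
The derivative 2a − 2(30 − a) = 4a − 60 vanishes at a = 15; second derivative 4 > 0, a minimum.
The minimum is 2·(15)^2 = 450.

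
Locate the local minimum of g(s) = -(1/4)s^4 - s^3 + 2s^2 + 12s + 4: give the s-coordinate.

Critical points: g'(s) = -s^3 - 3s^2 + 4s + 12 vanishes at s = -3, -2, 2.
g''(s) = -3s^2 - 6s + 4. g''(-3) = -5 < 0 ⇒ local maximum; g''(-2) = 4 > 0 ⇒ local minimum; g''(2) = -20 < 0 ⇒ local maximum.
Thus g has its local minimum at s = -2, with value -8.

-2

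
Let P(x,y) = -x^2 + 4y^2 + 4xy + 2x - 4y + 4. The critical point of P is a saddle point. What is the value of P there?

5

∂P/∂x = -2x + 4y + 2 = 0 and ∂P/∂y = 4x + 8y - 4 = 0, so (x, y) = (1, 0).
The Hessian has P_{xx} = -2, P_{yy} = 8, P_{xy} = 4, giving D = -32 < 0, so the point is a saddle point.
P(1, 0) = 5.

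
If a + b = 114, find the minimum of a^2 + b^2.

With a + b = 114, a^2 + b^2 = a^2 + (114 − a)^2.
The derivative 2a − 2(114 − a) = 4a − 228 vanishes at a = 57; second derivative 4 > 0, a minimum.
The minimum is 2·(57)^2 = 6498.

6498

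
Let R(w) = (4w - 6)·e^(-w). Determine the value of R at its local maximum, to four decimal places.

0.3283

R'(w) = 4·e^(-w) + (4w - 6)·(-1)·e^(-w) = (-4w + 10)·e^(-w). Since e^(-w) > 0, the only critical point is w = 5/2.
R''(5/2) has the same sign as -4 < 0, so this is a local maximum.
R(5/2) = (4)·e^(-5/2) ≈ 0.3283.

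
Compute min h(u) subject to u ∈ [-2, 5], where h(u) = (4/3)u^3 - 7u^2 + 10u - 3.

Differentiating, h'(u) = 4u^2 - 14u + 10; which vanishes at u = 1 and u = 5/2.
Evaluating at the critical points and endpoints: h(-2) = -185/3, h(1) = 4/3, h(5/2) = -11/12, h(5) = 116/3.
So the minimum is h(-2) = -185/3.

-185/3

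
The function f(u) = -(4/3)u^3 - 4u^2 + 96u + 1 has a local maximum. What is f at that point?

707/3

f'(u) = -4u^2 - 8u + 96 = 0 at u = -6, 4.
f''(u) = -8u - 8. f''(-6) = 40 > 0 ⇒ local minimum; f''(4) = -40 < 0 ⇒ local maximum.
So the local maximum value is f(4) = 707/3.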